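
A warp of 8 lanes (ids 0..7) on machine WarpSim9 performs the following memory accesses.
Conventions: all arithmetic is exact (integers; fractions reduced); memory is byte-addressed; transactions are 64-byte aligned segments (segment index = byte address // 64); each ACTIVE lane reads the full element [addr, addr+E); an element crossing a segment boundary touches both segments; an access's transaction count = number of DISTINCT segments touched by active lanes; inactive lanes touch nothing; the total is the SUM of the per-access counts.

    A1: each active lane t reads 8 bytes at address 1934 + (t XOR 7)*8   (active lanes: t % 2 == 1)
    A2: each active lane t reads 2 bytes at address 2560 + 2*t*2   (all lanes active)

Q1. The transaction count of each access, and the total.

A1: 2 transactions
A2: 1 transaction

Answer: 2,1; total 3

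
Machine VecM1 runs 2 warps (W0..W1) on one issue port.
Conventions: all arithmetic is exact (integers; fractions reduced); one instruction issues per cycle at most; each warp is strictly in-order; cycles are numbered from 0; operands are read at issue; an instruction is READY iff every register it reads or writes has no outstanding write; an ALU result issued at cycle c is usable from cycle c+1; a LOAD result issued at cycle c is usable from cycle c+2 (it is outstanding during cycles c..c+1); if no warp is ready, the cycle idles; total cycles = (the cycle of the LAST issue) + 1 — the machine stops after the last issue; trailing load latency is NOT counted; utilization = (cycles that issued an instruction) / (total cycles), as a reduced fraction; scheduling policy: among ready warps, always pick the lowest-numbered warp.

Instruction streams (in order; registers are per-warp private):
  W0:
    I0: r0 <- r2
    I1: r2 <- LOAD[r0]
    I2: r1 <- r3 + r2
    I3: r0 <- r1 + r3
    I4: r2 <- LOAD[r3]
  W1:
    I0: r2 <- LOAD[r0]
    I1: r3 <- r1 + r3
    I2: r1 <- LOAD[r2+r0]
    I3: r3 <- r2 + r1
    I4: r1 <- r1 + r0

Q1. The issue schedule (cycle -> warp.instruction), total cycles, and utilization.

cycle 0: W0.I0
cycle 1: W0.I1
cycle 2: W1.I0
cycle 3: W0.I2
cycle 4: W0.I3
cycle 5: W0.I4
cycle 6: W1.I1
cycle 7: W1.I2
cycle 8: idle
cycle 9: W1.I3
cycle 10: W1.I4

Answer: 11 cycles, utilization 10/11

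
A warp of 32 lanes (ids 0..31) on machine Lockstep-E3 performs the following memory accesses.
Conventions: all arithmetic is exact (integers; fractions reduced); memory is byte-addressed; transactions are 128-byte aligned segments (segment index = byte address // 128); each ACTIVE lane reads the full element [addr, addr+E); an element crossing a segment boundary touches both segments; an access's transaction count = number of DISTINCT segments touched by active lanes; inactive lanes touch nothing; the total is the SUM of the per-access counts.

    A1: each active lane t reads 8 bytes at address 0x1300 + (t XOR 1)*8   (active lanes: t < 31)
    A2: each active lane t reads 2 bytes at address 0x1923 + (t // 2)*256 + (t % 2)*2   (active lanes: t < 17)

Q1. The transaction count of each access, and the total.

A1: 2 transactions
A2: 9 transactions

Answer: 2,9; total 11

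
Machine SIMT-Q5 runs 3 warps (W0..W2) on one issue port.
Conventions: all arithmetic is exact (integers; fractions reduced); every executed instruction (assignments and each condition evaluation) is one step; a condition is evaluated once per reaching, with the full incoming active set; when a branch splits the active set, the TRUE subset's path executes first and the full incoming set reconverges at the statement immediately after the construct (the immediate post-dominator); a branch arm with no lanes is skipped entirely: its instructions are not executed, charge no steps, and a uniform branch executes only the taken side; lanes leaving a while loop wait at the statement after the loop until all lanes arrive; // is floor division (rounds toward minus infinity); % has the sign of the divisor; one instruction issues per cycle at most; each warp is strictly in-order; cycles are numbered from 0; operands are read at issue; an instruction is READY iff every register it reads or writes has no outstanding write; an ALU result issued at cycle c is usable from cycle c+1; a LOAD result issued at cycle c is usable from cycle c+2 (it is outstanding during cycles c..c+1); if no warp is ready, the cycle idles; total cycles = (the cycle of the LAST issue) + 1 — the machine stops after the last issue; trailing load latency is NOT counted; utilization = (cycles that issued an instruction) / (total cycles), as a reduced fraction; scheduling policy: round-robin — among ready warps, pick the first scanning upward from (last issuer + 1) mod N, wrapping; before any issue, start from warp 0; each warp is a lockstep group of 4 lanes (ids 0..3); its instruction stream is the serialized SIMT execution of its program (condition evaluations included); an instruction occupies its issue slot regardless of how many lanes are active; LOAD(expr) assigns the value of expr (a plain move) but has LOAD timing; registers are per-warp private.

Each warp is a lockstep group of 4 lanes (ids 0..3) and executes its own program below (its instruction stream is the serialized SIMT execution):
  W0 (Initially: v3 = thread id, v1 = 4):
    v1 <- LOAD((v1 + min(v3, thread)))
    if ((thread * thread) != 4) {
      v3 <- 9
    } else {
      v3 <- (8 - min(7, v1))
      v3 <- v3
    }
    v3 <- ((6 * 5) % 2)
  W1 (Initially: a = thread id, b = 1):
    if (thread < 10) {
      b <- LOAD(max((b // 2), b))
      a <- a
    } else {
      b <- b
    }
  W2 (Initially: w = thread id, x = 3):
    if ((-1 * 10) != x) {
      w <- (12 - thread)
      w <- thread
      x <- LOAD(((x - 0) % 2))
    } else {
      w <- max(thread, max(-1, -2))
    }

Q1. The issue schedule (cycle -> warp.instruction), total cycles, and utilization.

cycle 0: W0.I0
cycle 1: W1.I0
cycle 2: W2.I0
cycle 3: W0.I1
cycle 4: W1.I1
cycle 5: W2.I1
cycle 6: W0.I2
cycle 7: W1.I2
cycle 8: W2.I2
cycle 9: W0.I3
cycle 10: W2.I3
cycle 11: W0.I4
cycle 12: W0.I5

Answer: 13 cycles, utilization 1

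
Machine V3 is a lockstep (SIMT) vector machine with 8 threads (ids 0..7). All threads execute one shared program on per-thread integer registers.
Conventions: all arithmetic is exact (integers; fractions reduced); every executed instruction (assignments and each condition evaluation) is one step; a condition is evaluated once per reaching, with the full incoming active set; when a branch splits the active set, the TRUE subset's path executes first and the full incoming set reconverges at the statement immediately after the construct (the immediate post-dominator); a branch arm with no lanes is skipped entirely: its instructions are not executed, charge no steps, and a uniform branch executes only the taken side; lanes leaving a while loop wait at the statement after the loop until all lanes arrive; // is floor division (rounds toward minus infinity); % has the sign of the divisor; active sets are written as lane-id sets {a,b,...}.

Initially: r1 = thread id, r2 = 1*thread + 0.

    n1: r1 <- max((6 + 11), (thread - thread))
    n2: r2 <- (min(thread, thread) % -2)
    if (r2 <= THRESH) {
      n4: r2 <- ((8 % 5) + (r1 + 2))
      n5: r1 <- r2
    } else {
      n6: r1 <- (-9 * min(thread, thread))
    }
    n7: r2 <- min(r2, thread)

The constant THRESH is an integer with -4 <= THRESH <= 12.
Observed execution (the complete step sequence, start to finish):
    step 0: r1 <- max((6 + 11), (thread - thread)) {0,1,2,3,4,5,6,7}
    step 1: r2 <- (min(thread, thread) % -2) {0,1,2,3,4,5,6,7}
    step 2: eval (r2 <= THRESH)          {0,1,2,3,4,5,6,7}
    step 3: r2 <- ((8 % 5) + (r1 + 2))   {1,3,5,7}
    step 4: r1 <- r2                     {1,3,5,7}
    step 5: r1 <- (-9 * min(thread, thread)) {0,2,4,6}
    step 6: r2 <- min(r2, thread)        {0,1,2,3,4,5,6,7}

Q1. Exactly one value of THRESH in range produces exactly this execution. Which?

Answer: THRESH = -1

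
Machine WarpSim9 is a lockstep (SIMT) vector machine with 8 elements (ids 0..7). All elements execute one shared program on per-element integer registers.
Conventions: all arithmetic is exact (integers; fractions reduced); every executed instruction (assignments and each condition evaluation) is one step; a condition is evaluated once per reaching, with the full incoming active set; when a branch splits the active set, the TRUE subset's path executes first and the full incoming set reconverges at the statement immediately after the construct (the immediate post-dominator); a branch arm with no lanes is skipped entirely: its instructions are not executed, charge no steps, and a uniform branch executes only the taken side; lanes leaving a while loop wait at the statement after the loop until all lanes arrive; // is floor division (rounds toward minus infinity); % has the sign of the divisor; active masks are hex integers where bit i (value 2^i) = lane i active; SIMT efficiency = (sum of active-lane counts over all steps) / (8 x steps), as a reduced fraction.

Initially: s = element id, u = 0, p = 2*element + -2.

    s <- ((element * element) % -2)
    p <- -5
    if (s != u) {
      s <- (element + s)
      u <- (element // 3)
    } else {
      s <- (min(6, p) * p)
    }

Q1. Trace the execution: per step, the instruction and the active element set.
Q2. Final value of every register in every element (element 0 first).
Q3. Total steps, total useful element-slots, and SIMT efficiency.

step 0: s <- ((element * element) % -2) 0xff
step 1: p <- -5                      0xff
step 2: eval (s != u)                0xff
step 3: s <- (element + s)           0xaa
step 4: u <- (element // 3)          0xaa
step 5: s <- (min(6, p) * p)         0x55

Answer: 6 steps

s: 25,0,25,2,25,4,25,6
u: 0,0,0,1,0,1,0,2
p: -5,-5,-5,-5,-5,-5,-5,-5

steps = 6; useful = 36; efficiency = 36/48 = 3/4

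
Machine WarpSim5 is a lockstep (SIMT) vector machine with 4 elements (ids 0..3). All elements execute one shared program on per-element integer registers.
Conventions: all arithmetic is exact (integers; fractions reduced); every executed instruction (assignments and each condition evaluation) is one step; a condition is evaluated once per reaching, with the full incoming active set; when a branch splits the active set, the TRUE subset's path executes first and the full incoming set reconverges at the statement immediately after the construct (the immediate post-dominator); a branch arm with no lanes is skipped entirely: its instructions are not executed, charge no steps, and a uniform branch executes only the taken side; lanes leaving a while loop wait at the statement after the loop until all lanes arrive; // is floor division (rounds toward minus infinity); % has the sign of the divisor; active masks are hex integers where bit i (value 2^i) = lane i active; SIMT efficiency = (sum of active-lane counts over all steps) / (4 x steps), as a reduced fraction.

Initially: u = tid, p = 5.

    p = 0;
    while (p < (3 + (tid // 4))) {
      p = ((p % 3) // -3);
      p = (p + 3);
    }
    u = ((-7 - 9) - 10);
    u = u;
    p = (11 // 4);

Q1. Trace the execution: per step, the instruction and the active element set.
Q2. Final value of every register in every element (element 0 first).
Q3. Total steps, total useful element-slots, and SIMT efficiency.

step 0: p <- 0                       0xf
step 1: eval (p < (3 + (tid // 4)))  0xf
step 2: p <- ((p % 3) // -3)         0xf
step 3: p <- (p + 3)                 0xf
step 4: eval (p < (3 + (tid // 4)))  0xf
step 5: u <- ((-7 - 9) - 10)         0xf
step 6: u <- u                       0xf
step 7: p <- (11 // 4)               0xf

Answer: 8 steps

u: -26,-26,-26,-26
p: 2,2,2,2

steps = 8; useful = 32; efficiency = 32/32 = 1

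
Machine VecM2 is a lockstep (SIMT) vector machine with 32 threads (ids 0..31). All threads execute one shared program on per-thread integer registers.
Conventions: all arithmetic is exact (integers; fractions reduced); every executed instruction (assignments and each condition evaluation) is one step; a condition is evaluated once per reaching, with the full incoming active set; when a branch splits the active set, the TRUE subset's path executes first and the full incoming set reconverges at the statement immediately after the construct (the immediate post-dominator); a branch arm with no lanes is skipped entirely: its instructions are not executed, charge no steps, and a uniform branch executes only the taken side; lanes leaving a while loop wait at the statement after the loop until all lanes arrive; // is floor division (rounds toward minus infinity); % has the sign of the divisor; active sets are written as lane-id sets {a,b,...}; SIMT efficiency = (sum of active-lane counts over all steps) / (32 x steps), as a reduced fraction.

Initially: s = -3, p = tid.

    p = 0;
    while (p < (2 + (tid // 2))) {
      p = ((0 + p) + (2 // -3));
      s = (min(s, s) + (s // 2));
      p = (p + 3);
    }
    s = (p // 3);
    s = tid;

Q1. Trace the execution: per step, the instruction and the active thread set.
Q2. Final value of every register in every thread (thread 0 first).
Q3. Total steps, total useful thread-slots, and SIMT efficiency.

step 0: p <- 0                       {0,1,2,3,4,5,6,7,8,9,10,11,12,13,14,15,16,17,18,19,20,21,22,23,24,25,26,27,28,29,30,31}
step 1: eval (p < (2 + (tid // 2)))  {0,1,2,3,4,5,6,7,8,9,10,11,12,13,14,15,16,17,18,19,20,21,22,23,24,25,26,27,28,29,30,31}
step 2: p <- ((0 + p) + (2 // -3))   {0,1,2,3,4,5,6,7,8,9,10,11,12,13,14,15,16,17,18,19,20,21,22,23,24,25,26,27,28,29,30,31}
step 3: s <- (min(s, s) + (s // 2))  {0,1,2,3,4,5,6,7,8,9,10,11,12,13,14,15,16,17,18,19,20,21,22,23,24,25,26,27,28,29,30,31}
step 4: p <- (p + 3)                 {0,1,2,3,4,5,6,7,8,9,10,11,12,13,14,15,16,17,18,19,20,21,22,23,24,25,26,27,28,29,30,31}
step 5: eval (p < (2 + (tid // 2)))  {0,1,2,3,4,5,6,7,8,9,10,11,12,13,14,15,16,17,18,19,20,21,22,23,24,25,26,27,28,29,30,31}
step 6: p <- ((0 + p) + (2 // -3))   {2,3,4,5,6,7,8,9,10,11,12,13,14,15,16,17,18,19,20,21,22,23,24,25,26,27,28,29,30,31}
step 7: s <- (min(s, s) + (s // 2))  {2,3,4,5,6,7,8,9,10,11,12,13,14,15,16,17,18,19,20,21,22,23,24,25,26,27,28,29,30,31}
step 8: p <- (p + 3)                 {2,3,4,5,6,7,8,9,10,11,12,13,14,15,16,17,18,19,20,21,22,23,24,25,26,27,28,29,30,31}
step 9: eval (p < (2 + (tid // 2)))  {2,3,4,5,6,7,8,9,10,11,12,13,14,15,16,17,18,19,20,21,22,23,24,25,26,27,28,29,30,31}
step 10: p <- ((0 + p) + (2 // -3))   {6,7,8,9,10,11,12,13,14,15,16,17,18,19,20,21,22,23,24,25,26,27,28,29,30,31}
step 11: s <- (min(s, s) + (s // 2))  {6,7,8,9,10,11,12,13,14,15,16,17,18,19,20,21,22,23,24,25,26,27,28,29,30,31}
step 12: p <- (p + 3)                 {6,7,8,9,10,11,12,13,14,15,16,17,18,19,20,21,22,23,24,25,26,27,28,29,30,31}
step 13: eval (p < (2 + (tid // 2)))  {6,7,8,9,10,11,12,13,14,15,16,17,18,19,20,21,22,23,24,25,26,27,28,29,30,31}
step 14: p <- ((0 + p) + (2 // -3))   {10,11,12,13,14,15,16,17,18,19,20,21,22,23,24,25,26,27,28,29,30,31}
step 15: s <- (min(s, s) + (s // 2))  {10,11,12,13,14,15,16,17,18,19,20,21,22,23,24,25,26,27,28,29,30,31}
step 16: p <- (p + 3)                 {10,11,12,13,14,15,16,17,18,19,20,21,22,23,24,25,26,27,28,29,30,31}
step 17: eval (p < (2 + (tid // 2)))  {10,11,12,13,14,15,16,17,18,19,20,21,22,23,24,25,26,27,28,29,30,31}
step 18: p <- ((0 + p) + (2 // -3))   {14,15,16,17,18,19,20,21,22,23,24,25,26,27,28,29,30,31}
step 19: s <- (min(s, s) + (s // 2))  {14,15,16,17,18,19,20,21,22,23,24,25,26,27,28,29,30,31}
step 20: p <- (p + 3)                 {14,15,16,17,18,19,20,21,22,23,24,25,26,27,28,29,30,31}
step 21: eval (p < (2 + (tid // 2)))  {14,15,16,17,18,19,20,21,22,23,24,25,26,27,28,29,30,31}
step 22: p <- ((0 + p) + (2 // -3))   {18,19,20,21,22,23,24,25,26,27,28,29,30,31}
step 23: s <- (min(s, s) + (s // 2))  {18,19,20,21,22,23,24,25,26,27,28,29,30,31}
step 24: p <- (p + 3)                 {18,19,20,21,22,23,24,25,26,27,28,29,30,31}
step 25: eval (p < (2 + (tid // 2)))  {18,19,20,21,22,23,24,25,26,27,28,29,30,31}
step 26: p <- ((0 + p) + (2 // -3))   {22,23,24,25,26,27,28,29,30,31}
step 27: s <- (min(s, s) + (s // 2))  {22,23,24,25,26,27,28,29,30,31}
step 28: p <- (p + 3)                 {22,23,24,25,26,27,28,29,30,31}
step 29: eval (p < (2 + (tid // 2)))  {22,23,24,25,26,27,28,29,30,31}
step 30: p <- ((0 + p) + (2 // -3))   {26,27,28,29,30,31}
step 31: s <- (min(s, s) + (s // 2))  {26,27,28,29,30,31}
step 32: p <- (p + 3)                 {26,27,28,29,30,31}
step 33: eval (p < (2 + (tid // 2)))  {26,27,28,29,30,31}
step 34: p <- ((0 + p) + (2 // -3))   {30,31}
step 35: s <- (min(s, s) + (s // 2))  {30,31}
step 36: p <- (p + 3)                 {30,31}
step 37: eval (p < (2 + (tid // 2)))  {30,31}
step 38: s <- (p // 3)                {0,1,2,3,4,5,6,7,8,9,10,11,12,13,14,15,16,17,18,19,20,21,22,23,24,25,26,27,28,29,30,31}
step 39: s <- tid                     {0,1,2,3,4,5,6,7,8,9,10,11,12,13,14,15,16,17,18,19,20,21,22,23,24,25,26,27,28,29,30,31}

Answer: 40 steps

s: 0,1,2,3,4,5,6,7,8,9,10,11,12,13,14,15,16,17,18,19,20,21,22,23,24,25,26,27,28,29,30,31
p: 2,2,4,4,4,4,6,6,6,6,8,8,8,8,10,10,10,10,12,12,12,12,14,14,14,14,16,16,16,16,18,18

steps = 40; useful = 768; efficiency = 768/1280 = 3/5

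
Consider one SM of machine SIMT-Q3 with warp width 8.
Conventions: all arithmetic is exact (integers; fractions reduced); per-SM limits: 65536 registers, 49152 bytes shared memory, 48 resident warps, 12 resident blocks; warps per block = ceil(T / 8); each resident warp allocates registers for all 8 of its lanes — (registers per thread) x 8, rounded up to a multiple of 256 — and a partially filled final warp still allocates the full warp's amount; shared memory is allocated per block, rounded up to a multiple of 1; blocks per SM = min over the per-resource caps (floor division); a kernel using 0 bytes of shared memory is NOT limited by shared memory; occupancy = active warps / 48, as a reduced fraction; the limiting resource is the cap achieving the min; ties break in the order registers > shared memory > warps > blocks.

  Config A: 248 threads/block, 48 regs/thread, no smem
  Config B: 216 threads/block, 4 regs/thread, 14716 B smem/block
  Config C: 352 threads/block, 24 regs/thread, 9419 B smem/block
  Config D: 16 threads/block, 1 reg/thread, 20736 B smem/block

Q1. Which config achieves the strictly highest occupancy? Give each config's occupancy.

occupancies: A 31/48, B 9/16, C 11/12, D 1/12

Answer: C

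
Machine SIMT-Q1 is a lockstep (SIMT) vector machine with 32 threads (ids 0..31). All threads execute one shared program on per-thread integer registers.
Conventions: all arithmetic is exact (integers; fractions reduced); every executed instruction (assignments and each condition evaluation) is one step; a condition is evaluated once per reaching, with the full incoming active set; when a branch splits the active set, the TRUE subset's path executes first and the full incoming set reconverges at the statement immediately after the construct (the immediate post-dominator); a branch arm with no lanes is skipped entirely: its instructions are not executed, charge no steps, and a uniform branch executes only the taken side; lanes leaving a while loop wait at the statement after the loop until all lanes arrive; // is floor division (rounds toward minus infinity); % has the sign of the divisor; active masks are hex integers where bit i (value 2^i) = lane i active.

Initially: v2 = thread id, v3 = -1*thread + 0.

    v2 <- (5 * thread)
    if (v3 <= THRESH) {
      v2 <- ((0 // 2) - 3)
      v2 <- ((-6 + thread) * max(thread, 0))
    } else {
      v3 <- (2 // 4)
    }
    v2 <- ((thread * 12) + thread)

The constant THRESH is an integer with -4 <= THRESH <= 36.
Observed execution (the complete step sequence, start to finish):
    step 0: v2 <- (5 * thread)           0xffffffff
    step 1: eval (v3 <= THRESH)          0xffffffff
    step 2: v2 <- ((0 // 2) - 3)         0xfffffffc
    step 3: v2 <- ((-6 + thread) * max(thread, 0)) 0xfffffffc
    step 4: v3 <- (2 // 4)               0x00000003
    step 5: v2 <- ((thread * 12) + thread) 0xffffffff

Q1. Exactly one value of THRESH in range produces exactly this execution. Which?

Answer: THRESH = -2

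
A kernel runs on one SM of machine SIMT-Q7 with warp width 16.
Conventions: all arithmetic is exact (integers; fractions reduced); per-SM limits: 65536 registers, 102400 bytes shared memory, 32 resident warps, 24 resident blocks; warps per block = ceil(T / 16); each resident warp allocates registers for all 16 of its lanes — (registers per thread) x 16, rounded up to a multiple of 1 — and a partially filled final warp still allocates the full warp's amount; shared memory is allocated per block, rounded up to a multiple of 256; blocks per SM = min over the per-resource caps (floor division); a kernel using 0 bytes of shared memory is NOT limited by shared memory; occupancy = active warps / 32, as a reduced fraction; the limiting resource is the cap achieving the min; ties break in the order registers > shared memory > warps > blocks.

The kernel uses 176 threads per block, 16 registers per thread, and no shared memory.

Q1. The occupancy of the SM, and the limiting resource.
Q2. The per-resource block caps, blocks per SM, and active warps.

Answer: occupancy 11/16, limited by warps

registers: 23 blocks
shared memory: no limit (kernel uses none)
warps: 2 blocks
blocks: 24 blocks

Answer: 2 blocks, 22 active warps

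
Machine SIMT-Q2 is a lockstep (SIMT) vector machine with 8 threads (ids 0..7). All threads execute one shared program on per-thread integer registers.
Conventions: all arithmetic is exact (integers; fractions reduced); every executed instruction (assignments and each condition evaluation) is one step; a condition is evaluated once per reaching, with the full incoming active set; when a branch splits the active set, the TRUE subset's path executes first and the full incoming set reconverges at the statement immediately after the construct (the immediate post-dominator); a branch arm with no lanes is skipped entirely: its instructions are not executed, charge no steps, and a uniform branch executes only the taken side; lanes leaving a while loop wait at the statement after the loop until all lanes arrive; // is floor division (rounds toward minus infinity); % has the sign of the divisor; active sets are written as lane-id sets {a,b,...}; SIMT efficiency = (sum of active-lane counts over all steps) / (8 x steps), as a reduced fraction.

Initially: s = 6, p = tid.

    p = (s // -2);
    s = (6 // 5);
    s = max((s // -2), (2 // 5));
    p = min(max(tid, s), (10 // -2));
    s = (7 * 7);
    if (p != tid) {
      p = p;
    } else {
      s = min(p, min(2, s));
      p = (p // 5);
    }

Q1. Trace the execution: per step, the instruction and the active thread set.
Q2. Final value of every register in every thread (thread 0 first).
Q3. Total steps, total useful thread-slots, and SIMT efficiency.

step 0: p <- (s // -2)               {0,1,2,3,4,5,6,7}
step 1: s <- (6 // 5)                {0,1,2,3,4,5,6,7}
step 2: s <- max((s // -2), (2 // 5)) {0,1,2,3,4,5,6,7}
step 3: p <- min(max(tid, s), (10 // -2)) {0,1,2,3,4,5,6,7}
step 4: s <- (7 * 7)                 {0,1,2,3,4,5,6,7}
step 5: eval (p != tid)              {0,1,2,3,4,5,6,7}
step 6: p <- p                       {0,1,2,3,4,5,6,7}

Answer: 7 steps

s: 49,49,49,49,49,49,49,49
p: -5,-5,-5,-5,-5,-5,-5,-5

steps = 7; useful = 56; efficiency = 56/56 = 1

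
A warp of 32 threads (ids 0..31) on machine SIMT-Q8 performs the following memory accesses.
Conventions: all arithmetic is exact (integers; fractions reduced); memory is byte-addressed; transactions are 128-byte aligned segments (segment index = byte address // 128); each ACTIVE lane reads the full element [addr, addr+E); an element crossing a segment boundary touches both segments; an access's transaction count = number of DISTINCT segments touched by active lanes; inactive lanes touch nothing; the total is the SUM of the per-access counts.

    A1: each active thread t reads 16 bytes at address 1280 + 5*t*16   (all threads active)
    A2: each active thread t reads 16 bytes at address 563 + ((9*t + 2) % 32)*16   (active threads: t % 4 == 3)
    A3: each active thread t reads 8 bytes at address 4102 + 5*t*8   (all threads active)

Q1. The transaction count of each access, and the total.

A1: 20 transactions
A2: 5 transactions
A3: 10 transactions

Answer: 20,5,10; total 35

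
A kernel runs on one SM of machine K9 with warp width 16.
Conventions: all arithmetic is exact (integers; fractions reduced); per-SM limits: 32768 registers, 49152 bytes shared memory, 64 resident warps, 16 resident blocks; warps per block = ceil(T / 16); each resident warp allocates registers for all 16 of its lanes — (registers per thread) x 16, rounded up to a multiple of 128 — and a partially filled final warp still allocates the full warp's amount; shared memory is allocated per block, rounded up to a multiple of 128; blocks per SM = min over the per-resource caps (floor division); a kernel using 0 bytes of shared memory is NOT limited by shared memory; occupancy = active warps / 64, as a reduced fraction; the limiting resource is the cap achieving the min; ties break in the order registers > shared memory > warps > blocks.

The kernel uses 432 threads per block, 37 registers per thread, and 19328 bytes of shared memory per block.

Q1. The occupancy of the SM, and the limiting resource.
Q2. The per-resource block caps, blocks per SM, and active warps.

Answer: occupancy 27/64, limited by registers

registers: 1 block
shared memory: 2 blocks
warps: 2 blocks
blocks: 16 blocks

Answer: 1 block, 27 active warps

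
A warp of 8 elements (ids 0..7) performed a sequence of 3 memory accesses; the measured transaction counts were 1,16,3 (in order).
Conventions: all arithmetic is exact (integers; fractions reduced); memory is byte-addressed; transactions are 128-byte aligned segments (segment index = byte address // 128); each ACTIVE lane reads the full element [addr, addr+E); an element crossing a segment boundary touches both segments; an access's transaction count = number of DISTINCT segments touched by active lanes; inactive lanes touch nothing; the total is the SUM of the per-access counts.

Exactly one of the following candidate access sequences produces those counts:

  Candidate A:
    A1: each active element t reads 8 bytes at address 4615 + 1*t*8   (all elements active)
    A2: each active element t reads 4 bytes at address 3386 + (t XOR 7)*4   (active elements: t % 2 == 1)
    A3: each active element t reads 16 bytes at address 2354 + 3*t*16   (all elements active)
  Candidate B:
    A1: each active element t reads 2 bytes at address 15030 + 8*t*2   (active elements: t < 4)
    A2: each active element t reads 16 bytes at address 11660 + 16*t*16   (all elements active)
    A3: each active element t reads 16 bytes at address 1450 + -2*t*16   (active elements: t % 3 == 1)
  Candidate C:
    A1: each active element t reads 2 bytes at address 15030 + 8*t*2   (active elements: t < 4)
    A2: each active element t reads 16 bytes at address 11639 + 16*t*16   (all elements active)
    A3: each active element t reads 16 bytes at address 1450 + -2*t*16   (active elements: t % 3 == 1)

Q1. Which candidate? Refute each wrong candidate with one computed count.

A: A2 gives 1 transaction, not 16
B: A2 gives 8 transactions, not 16
C: all counts match (1,16,3)

Answer: C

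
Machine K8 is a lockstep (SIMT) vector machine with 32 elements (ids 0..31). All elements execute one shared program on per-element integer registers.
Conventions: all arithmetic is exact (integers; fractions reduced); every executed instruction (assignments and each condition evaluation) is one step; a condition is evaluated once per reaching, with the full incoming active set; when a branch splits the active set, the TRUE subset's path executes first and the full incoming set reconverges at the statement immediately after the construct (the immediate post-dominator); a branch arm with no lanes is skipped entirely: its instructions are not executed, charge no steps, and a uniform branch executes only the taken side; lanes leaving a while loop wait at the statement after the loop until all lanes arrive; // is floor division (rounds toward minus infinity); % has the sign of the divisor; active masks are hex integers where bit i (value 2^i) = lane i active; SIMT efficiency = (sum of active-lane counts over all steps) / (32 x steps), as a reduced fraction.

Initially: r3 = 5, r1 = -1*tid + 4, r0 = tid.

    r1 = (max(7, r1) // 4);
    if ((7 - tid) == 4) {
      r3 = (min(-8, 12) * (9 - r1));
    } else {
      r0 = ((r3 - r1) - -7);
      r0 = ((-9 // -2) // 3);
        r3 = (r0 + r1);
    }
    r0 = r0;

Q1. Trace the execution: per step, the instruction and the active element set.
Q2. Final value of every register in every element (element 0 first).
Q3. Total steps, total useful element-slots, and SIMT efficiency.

step 0: r1 <- (max(7, r1) // 4)      0xffffffff
step 1: eval ((7 - tid) == 4)        0xffffffff
step 2: r3 <- (min(-8, 12) * (9 - r1)) 0x00000008
step 3: r0 <- ((r3 - r1) - -7)       0xfffffff7
step 4: r0 <- ((-9 // -2) // 3)      0xfffffff7
step 5: r3 <- (r0 + r1)              0xfffffff7
step 6: r0 <- r0                     0xffffffff

Answer: 7 steps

r3: 2,2,2,-64,2,2,2,2,2,2,2,2,2,2,2,2,2,2,2,2,2,2,2,2,2,2,2,2,2,2,2,2
r1: 1,1,1,1,1,1,1,1,1,1,1,1,1,1,1,1,1,1,1,1,1,1,1,1,1,1,1,1,1,1,1,1
r0: 1,1,1,3,1,1,1,1,1,1,1,1,1,1,1,1,1,1,1,1,1,1,1,1,1,1,1,1,1,1,1,1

steps = 7; useful = 190; efficiency = 190/224 = 95/112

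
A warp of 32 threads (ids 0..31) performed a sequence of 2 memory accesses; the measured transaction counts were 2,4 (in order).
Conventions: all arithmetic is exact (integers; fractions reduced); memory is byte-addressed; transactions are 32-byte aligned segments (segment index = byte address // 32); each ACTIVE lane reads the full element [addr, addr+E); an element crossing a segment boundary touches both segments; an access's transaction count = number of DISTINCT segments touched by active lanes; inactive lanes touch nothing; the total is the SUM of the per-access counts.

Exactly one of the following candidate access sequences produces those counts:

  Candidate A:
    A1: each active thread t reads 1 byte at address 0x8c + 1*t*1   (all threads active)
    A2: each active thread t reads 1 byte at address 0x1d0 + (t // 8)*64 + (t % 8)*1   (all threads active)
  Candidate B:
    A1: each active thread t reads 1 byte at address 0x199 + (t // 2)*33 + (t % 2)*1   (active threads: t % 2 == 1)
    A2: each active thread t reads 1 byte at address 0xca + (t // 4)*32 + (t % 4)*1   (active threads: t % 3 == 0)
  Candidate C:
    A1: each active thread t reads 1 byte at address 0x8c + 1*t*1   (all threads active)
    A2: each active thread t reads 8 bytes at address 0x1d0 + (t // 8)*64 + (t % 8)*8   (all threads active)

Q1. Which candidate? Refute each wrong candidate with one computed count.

B: A1 gives 16 transactions, not 2
C: A2 gives 9 transactions, not 4
A: all counts match (2,4)

Answer: A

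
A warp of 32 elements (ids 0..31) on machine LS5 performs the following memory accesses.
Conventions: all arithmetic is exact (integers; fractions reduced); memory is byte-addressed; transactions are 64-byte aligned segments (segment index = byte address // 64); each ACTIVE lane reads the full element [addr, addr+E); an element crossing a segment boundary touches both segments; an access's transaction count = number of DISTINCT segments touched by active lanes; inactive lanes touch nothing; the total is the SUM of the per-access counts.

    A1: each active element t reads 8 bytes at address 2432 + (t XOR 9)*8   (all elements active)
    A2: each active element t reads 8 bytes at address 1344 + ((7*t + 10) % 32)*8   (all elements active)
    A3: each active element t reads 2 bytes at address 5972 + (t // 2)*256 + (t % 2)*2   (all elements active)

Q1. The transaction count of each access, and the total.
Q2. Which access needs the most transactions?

A1: 4 transactions
A2: 4 transactions
A3: 16 transactions

Answer: 4,4,16; total 24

Answer: A3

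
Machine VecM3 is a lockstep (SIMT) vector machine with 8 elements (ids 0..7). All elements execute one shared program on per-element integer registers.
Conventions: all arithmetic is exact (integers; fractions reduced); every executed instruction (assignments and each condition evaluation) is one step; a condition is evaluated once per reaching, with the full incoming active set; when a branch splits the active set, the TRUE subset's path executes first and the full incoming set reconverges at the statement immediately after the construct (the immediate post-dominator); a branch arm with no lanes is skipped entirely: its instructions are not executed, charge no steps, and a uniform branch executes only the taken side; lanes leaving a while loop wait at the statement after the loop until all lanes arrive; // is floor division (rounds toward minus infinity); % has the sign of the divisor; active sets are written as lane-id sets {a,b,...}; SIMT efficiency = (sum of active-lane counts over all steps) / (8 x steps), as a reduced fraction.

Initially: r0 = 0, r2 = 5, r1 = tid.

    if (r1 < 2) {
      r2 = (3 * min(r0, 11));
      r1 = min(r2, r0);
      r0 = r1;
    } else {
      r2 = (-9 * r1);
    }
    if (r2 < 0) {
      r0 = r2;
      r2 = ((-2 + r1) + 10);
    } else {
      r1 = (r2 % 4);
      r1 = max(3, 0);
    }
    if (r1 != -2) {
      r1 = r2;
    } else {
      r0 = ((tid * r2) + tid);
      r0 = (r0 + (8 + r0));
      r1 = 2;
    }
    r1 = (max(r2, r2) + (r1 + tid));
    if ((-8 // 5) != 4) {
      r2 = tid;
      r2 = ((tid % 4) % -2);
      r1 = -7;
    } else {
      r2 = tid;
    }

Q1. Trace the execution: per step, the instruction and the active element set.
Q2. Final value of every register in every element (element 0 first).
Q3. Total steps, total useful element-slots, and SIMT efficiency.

step 0: eval (r1 < 2)                {0,1,2,3,4,5,6,7}
step 1: r2 <- (3 * min(r0, 11))      {0,1}
step 2: r1 <- min(r2, r0)            {0,1}
step 3: r0 <- r1                     {0,1}
step 4: r2 <- (-9 * r1)              {2,3,4,5,6,7}
step 5: eval (r2 < 0)                {0,1,2,3,4,5,6,7}
step 6: r0 <- r2                     {2,3,4,5,6,7}
step 7: r2 <- ((-2 + r1) + 10)       {2,3,4,5,6,7}
step 8: r1 <- (r2 % 4)               {0,1}
step 9: r1 <- max(3, 0)              {0,1}
step 10: eval (r1 != -2)              {0,1,2,3,4,5,6,7}
step 11: r1 <- r2                     {0,1,2,3,4,5,6,7}
step 12: r1 <- (max(r2, r2) + (r1 + tid)) {0,1,2,3,4,5,6,7}
step 13: eval ((-8 // 5) != 4)        {0,1,2,3,4,5,6,7}
step 14: r2 <- tid                    {0,1,2,3,4,5,6,7}
step 15: r2 <- ((tid % 4) % -2)       {0,1,2,3,4,5,6,7}
step 16: r1 <- -7                     {0,1,2,3,4,5,6,7}

Answer: 17 steps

r0: 0,0,-18,-27,-36,-45,-54,-63
r2: 0,-1,0,-1,0,-1,0,-1
r1: -7,-7,-7,-7,-7,-7,-7,-7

steps = 17; useful = 100; efficiency = 100/136 = 25/34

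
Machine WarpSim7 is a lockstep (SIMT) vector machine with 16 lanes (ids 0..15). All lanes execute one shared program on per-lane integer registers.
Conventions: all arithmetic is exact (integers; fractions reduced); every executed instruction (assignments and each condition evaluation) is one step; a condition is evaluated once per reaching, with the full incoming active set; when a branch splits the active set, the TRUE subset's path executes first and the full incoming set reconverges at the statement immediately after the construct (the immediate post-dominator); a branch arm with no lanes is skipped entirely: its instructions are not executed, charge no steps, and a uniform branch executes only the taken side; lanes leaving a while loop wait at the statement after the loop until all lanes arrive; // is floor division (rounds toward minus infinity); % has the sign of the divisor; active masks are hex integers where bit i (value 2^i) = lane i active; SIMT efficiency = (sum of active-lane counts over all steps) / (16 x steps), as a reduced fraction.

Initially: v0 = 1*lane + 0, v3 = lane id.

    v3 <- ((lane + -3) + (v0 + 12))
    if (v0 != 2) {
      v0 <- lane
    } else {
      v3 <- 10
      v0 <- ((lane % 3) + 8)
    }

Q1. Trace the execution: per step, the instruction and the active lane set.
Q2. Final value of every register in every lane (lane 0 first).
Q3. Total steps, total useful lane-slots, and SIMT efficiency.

step 0: v3 <- ((lane + -3) + (v0 + 12)) 0xffff
step 1: eval (v0 != 2)               0xffff
step 2: v0 <- lane                   0xfffb
step 3: v3 <- 10                     0x0004
step 4: v0 <- ((lane % 3) + 8)       0x0004

Answer: 5 steps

v0: 0,1,10,3,4,5,6,7,8,9,10,11,12,13,14,15
v3: 9,11,10,15,17,19,21,23,25,27,29,31,33,35,37,39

steps = 5; useful = 49; efficiency = 49/80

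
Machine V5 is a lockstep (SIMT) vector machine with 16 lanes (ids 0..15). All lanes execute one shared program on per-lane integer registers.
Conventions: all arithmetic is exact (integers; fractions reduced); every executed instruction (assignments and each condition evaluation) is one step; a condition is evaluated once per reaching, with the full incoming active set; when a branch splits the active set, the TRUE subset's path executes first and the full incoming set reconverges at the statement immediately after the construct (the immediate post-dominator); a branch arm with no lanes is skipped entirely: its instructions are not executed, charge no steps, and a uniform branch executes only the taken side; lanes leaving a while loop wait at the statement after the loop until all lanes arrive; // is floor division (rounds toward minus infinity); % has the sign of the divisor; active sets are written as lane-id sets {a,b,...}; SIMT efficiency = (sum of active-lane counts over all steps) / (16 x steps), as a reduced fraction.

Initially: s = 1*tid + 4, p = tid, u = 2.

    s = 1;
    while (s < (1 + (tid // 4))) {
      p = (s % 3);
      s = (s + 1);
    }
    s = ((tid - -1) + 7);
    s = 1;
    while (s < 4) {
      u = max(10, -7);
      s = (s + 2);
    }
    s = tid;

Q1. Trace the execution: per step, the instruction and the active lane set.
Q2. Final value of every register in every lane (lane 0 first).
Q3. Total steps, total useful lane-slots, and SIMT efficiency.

step 0: s <- 1                       {0,1,2,3,4,5,6,7,8,9,10,11,12,13,14,15}
step 1: eval (s < (1 + (tid // 4)))  {0,1,2,3,4,5,6,7,8,9,10,11,12,13,14,15}
step 2: p <- (s % 3)                 {4,5,6,7,8,9,10,11,12,13,14,15}
step 3: s <- (s + 1)                 {4,5,6,7,8,9,10,11,12,13,14,15}
step 4: eval (s < (1 + (tid // 4)))  {4,5,6,7,8,9,10,11,12,13,14,15}
step 5: p <- (s % 3)                 {8,9,10,11,12,13,14,15}
step 6: s <- (s + 1)                 {8,9,10,11,12,13,14,15}
step 7: eval (s < (1 + (tid // 4)))  {8,9,10,11,12,13,14,15}
step 8: p <- (s % 3)                 {12,13,14,15}
step 9: s <- (s + 1)                 {12,13,14,15}
step 10: eval (s < (1 + (tid // 4)))  {12,13,14,15}
step 11: s <- ((tid - -1) + 7)        {0,1,2,3,4,5,6,7,8,9,10,11,12,13,14,15}
step 12: s <- 1                       {0,1,2,3,4,5,6,7,8,9,10,11,12,13,14,15}
step 13: eval (s < 4)                 {0,1,2,3,4,5,6,7,8,9,10,11,12,13,14,15}
step 14: u <- max(10, -7)             {0,1,2,3,4,5,6,7,8,9,10,11,12,13,14,15}
step 15: s <- (s + 2)                 {0,1,2,3,4,5,6,7,8,9,10,11,12,13,14,15}
step 16: eval (s < 4)                 {0,1,2,3,4,5,6,7,8,9,10,11,12,13,14,15}
step 17: u <- max(10, -7)             {0,1,2,3,4,5,6,7,8,9,10,11,12,13,14,15}
step 18: s <- (s + 2)                 {0,1,2,3,4,5,6,7,8,9,10,11,12,13,14,15}
step 19: eval (s < 4)                 {0,1,2,3,4,5,6,7,8,9,10,11,12,13,14,15}
step 20: s <- tid                     {0,1,2,3,4,5,6,7,8,9,10,11,12,13,14,15}

Answer: 21 steps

s: 0,1,2,3,4,5,6,7,8,9,10,11,12,13,14,15
p: 0,1,2,3,1,1,1,1,2,2,2,2,0,0,0,0
u: 10,10,10,10,10,10,10,10,10,10,10,10,10,10,10,10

steps = 21; useful = 264; efficiency = 264/336 = 11/14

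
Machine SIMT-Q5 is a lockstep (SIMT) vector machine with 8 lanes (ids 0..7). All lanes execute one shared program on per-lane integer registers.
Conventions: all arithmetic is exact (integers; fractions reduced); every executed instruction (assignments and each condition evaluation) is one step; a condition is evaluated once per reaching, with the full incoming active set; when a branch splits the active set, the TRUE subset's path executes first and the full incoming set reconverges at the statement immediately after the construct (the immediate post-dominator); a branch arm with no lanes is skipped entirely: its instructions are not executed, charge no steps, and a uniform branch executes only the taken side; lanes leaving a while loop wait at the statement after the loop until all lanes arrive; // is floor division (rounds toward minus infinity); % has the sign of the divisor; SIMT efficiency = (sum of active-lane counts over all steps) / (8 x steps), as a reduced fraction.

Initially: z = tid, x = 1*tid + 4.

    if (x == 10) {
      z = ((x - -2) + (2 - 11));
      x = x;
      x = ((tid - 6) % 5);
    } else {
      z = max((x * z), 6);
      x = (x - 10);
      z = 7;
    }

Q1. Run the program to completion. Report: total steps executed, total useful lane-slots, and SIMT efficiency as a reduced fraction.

Answer: 7 steps, 32 useful, 4/7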